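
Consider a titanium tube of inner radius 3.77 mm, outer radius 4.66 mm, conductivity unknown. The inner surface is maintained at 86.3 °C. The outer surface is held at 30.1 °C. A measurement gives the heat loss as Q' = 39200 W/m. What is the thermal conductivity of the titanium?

ΣR = ΔT/Q' = |86.3 − 30.1|/39200 = 0.001434 m·K/W
ln(r₂/r₁)/(2πk) = 0.001434 ⇒ k = 0.2119/(2π·0.001434) = 23.5 W/m·K

k = 23.5 W/m·K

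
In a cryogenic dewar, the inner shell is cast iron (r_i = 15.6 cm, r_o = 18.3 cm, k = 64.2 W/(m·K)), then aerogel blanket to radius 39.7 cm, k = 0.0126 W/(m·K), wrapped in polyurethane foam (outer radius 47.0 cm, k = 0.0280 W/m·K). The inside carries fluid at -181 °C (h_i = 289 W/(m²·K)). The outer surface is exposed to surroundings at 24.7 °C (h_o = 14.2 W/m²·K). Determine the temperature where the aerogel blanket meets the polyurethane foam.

Series thermal resistances, inner to outer:
  R_conv,in = 1/(4πr²h) = 1/(4π·0.156²·289) = 0.01131 K/W
  R_cast iron = (1/0.156 − 1/0.183)/(4πk) = 0.9458/(4π·64.2) = 0.001172 K/W
  R_aerogel blanket = (1/0.183 − 1/0.397)/(4πk) = 2.946/(4π·0.0126) = 18.60 K/W
  R_polyurethane foam = (1/0.397 − 1/0.470)/(4πk) = 0.3912/(4π·0.0280) = 1.112 K/W
  R_conv,out = 1/(4πr²h) = 1/(4π·0.470²·14.2) = 0.02537 K/W
ΣR = 0.01131 + 0.001172 + 18.60 + 1.112 + 0.02537 = 19.75 K/W
Q = ΔT/ΣR = (-181 °C − 24.7 °C)/19.75 = -10.42 W
From the inner boundary to the aerogel blanket/polyurethane foam interface, ΣR_partial = 18.61 K/W.
T_interface = T_in − Q·ΣR_partial = -181 °C − (-10.42)(18.61) = 12.9 °C

T = 12.9 °C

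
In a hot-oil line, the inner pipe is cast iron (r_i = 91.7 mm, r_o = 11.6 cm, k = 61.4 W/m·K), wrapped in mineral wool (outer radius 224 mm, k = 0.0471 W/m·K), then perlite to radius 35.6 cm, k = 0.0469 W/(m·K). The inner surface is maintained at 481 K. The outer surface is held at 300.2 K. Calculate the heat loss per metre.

Treat each layer as a resistance in series:
  R'_cast iron = ln(0.116/0.0917)/(2πk) = 0.2351/(2π·61.4) = 6.093×10^-4 m·K/W
  R'_mineral wool = ln(0.224/0.116)/(2πk) = 0.6581/(2π·0.0471) = 2.224 m·K/W
  R'_perlite = ln(0.356/0.224)/(2πk) = 0.4633/(2π·0.0469) = 1.572 m·K/W
ΣR = 6.093×10^-4 + 2.224 + 1.572 = 3.797 m·K/W
Q' = ΔT/ΣR = (481 K − 300.2 K)/3.797 = 47.6 W/m

Q' = 47.6 W/m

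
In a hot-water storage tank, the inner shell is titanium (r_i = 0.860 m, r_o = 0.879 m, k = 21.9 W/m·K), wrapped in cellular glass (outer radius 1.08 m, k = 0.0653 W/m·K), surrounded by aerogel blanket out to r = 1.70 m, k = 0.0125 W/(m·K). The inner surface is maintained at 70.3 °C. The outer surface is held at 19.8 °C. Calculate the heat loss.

Q = 21.0 W

Treat each layer as a resistance in series:
  R_titanium = (1/0.860 − 1/0.879)/(4πk) = 0.02513/(4π·21.9) = 9.133×10^-5 K/W
  R_cellular glass = (1/0.879 − 1/1.08)/(4πk) = 0.2117/(4π·0.0653) = 0.2580 K/W
  R_aerogel blanket = (1/1.08 − 1/1.70)/(4πk) = 0.3377/(4π·0.0125) = 2.150 K/W
ΣR = 9.133×10^-5 + 0.2580 + 2.150 = 2.408 K/W
Q = ΔT/ΣR = (70.3 °C − 19.8 °C)/2.408 = 21.0 W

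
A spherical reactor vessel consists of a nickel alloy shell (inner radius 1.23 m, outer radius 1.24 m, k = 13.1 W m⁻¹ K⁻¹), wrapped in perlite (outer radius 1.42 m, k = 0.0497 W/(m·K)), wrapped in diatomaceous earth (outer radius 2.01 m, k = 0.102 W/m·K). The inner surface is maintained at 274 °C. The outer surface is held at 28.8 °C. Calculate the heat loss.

Series thermal resistances, inner to outer:
  R_nickel alloy = (1/1.23 − 1/1.24)/(4πk) = 0.006557/(4π·13.1) = 3.983×10^-5 K/W
  R_perlite = (1/1.24 − 1/1.42)/(4πk) = 0.1022/(4π·0.0497) = 0.1637 K/W
  R_diatomaceous earth = (1/1.42 − 1/2.01)/(4πk) = 0.2067/(4π·0.102) = 0.1613 K/W
ΣR = 3.983×10^-5 + 0.1637 + 0.1613 = 0.3250 K/W
Q = ΔT/ΣR = (274 °C − 28.8 °C)/0.3250 = 754 W

Q = 754 W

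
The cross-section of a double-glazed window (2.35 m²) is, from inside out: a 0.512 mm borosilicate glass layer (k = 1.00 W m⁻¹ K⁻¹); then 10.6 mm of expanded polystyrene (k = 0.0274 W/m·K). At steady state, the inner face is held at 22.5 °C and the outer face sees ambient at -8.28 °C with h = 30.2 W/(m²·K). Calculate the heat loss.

Treat each layer as a resistance in series:
  R_borosilicate glass = L/(kA) = 5.12×10^-4/(1.00·2.35) = 2.179×10^-4 K/W
  R_expanded polystyrene = L/(kA) = 0.0106/(0.0274·2.35) = 0.1646 K/W
  R_conv,out = 1/(hA) = 1/(30.2·2.35) = 0.01409 K/W
ΣR = 2.179×10^-4 + 0.1646 + 0.01409 = 0.1789 K/W
Q = ΔT/ΣR = (22.5 °C − -8.28 °C)/0.1789 = 172 W

Q = 172 W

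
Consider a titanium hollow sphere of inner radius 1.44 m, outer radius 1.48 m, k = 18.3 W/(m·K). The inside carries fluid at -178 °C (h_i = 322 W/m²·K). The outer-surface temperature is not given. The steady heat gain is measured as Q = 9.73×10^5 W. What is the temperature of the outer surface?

Sum the resistances:
  R_conv,in = 1/(4πr²h) = 1/(4π·1.44²·322) = 1.192×10^-4 K/W
  R_titanium = (1/1.44 − 1/1.48)/(4πk) = 0.01877/(4π·18.3) = 8.162×10^-5 K/W
ΣR = 2.008×10^-4 K/W
ΔT = Q·ΣR = 9.73×10^5 × 2.008×10^-4 = 195.4 K
Heat flows inward, so T_out = T_in + ΔT = -178 + 195.4 = 17.4 °C

T_out = 17.4 °C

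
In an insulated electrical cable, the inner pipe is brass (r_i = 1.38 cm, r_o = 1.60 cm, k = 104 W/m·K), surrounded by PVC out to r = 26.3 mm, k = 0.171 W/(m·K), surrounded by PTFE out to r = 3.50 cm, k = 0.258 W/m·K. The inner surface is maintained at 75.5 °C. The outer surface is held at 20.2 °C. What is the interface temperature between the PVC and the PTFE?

T = 35.5 °C

Treat each layer as a resistance in series:
  R'_brass = ln(0.0160/0.0138)/(2πk) = 0.1479/(2π·104) = 2.264×10^-4 m·K/W
  R'_PVC = ln(0.0263/0.0160)/(2πk) = 0.4970/(2π·0.171) = 0.4626 m·K/W
  R'_PTFE = ln(0.0350/0.0263)/(2πk) = 0.2858/(2π·0.258) = 0.1763 m·K/W
ΣR = 2.264×10^-4 + 0.4626 + 0.1763 = 0.6391 m·K/W
Q' = ΔT/ΣR = (75.5 °C − 20.2 °C)/0.6391 = 86.53 W/m
From the inner boundary to the PVC/PTFE interface, ΣR_partial = 0.4628 m·K/W.
T_interface = T_in − Q'·ΣR_partial = 75.5 °C − (86.53)(0.4628) = 35.5 °C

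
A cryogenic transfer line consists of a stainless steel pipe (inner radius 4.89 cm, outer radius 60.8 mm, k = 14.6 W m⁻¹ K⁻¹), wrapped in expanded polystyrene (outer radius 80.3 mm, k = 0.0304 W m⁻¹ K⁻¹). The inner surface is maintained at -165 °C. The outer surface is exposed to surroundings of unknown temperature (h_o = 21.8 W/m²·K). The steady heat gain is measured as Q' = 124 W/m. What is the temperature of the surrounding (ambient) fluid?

T_out = 27.2 °C

Sum the resistances:
  R'_stainless steel = ln(0.0608/0.0489)/(2πk) = 0.2178/(2π·14.6) = 0.002374 m·K/W
  R'_expanded polystyrene = ln(0.0803/0.0608)/(2πk) = 0.2782/(2π·0.0304) = 1.456 m·K/W
  R'_conv,out = 1/(2πr h) = 1/(2π·0.0803·21.8) = 0.09092 m·K/W
ΣR = 1.550 m·K/W
ΔT = Q'·ΣR = 124 × 1.550 = 192.2 K
Heat flows inward, so T_out = T_in + ΔT = -165 + 192.2 = 27.2 °C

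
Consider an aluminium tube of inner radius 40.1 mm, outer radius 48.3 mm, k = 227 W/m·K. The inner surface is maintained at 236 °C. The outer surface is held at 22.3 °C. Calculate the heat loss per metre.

Q' = 2πk·ΔT/ln(r₂/r₁) = 2π × 227 × 213.7 / ln(0.0483/0.0401) = 1.64×10^6 W/m

Q' = 1.64×10^6 W/m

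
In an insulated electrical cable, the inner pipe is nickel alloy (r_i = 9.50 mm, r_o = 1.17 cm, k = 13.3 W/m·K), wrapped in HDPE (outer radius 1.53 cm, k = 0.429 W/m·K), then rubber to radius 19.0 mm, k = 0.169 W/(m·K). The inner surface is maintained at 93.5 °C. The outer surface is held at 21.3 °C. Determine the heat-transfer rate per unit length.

Q' = 236 W/m

Resistance network (inner→outer):
  R'_nickel alloy = ln(0.0117/0.00950)/(2πk) = 0.2083/(2π·13.3) = 0.002493 m·K/W
  R'_HDPE = ln(0.0153/0.0117)/(2πk) = 0.2683/(2π·0.429) = 0.09952 m·K/W
  R'_rubber = ln(0.0190/0.0153)/(2πk) = 0.2166/(2π·0.169) = 0.2040 m·K/W
ΣR = 0.002493 + 0.09952 + 0.2040 = 0.3060 m·K/W
Q' = ΔT/ΣR = (93.5 °C − 21.3 °C)/0.3060 = 236 W/m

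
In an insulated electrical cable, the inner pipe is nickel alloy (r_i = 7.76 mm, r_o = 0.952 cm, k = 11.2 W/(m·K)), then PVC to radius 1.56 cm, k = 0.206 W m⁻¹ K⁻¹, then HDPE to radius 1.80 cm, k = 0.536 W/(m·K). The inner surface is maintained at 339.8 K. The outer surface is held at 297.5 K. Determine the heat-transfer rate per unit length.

Q' = 99.1 W/m

Series thermal resistances, inner to outer:
  R'_nickel alloy = ln(0.00952/0.00776)/(2πk) = 0.2044/(2π·11.2) = 0.002905 m·K/W
  R'_PVC = ln(0.0156/0.00952)/(2πk) = 0.4939/(2π·0.206) = 0.3816 m·K/W
  R'_HDPE = ln(0.0180/0.0156)/(2πk) = 0.1431/(2π·0.536) = 0.04249 m·K/W
ΣR = 0.002905 + 0.3816 + 0.04249 = 0.4270 m·K/W
Q' = ΔT/ΣR = (339.8 K − 297.5 K)/0.4270 = 99.1 W/m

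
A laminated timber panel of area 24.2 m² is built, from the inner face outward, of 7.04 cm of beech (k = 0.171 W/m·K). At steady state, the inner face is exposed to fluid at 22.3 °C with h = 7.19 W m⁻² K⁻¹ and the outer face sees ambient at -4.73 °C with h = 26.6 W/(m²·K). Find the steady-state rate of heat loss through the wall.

Treat each layer as a resistance in series:
  R_conv,in = 1/(hA) = 1/(7.19·24.2) = 0.005747 K/W
  R_beech = L/(kA) = 0.0704/(0.171·24.2) = 0.01701 K/W
  R_conv,out = 1/(hA) = 1/(26.6·24.2) = 0.001553 K/W
ΣR = 0.005747 + 0.01701 + 0.001553 = 0.02431 K/W
Q = ΔT/ΣR = (22.3 °C − -4.73 °C)/0.02431 = 1110 W

Q = 1110 W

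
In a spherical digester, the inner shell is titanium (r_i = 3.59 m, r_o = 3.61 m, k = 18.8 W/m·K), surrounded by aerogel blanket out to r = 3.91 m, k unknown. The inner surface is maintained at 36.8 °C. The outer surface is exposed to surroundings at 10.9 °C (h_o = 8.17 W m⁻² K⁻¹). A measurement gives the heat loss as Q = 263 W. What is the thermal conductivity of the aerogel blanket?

ΣR = ΔT/Q = |36.8 − 10.9|/263 = 0.09848 K/W
Known resistances:
  R_titanium = (1/3.59 − 1/3.61)/(4πk) = 0.001543/(4π·18.8) = 6.532×10^-6 K/W
  R_conv,out = 1/(4πr²h) = 1/(4π·3.91²·8.17) = 6.371×10^-4 K/W
R_aerogel blanket = ΣR − ΣR_known = 0.09848 − 6.436×10^-4 = 0.09784 K/W
(1/r₁−1/r₂)/(4πk) = 0.09784 ⇒ k = 0.02125/(4π·0.09784) = 0.0173 W/m·K

k = 0.0173 W/m·K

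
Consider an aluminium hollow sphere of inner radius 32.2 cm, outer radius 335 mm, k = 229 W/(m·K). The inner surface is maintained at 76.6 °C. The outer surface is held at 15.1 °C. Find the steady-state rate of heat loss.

Q = 1470 kW

Q = 4πk·ΔT/(1/r₁ − 1/r₂) = 4π × 229 × 61.5 / (1/0.322 − 1/0.335) = 1.47×10^6 W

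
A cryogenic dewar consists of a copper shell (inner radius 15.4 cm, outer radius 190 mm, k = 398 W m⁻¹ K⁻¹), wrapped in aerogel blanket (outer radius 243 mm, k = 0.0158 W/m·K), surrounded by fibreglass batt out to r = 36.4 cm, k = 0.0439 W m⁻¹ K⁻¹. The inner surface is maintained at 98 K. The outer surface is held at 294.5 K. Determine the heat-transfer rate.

Q = 23.8 W

Treat each layer as a resistance in series:
  R_copper = (1/0.154 − 1/0.190)/(4πk) = 1.230/(4π·398) = 2.460×10^-4 K/W
  R_aerogel blanket = (1/0.190 − 1/0.243)/(4πk) = 1.148/(4π·0.0158) = 5.782 K/W
  R_fibreglass batt = (1/0.243 − 1/0.364)/(4πk) = 1.368/(4π·0.0439) = 2.480 K/W
ΣR = 2.460×10^-4 + 5.782 + 2.480 = 8.262 K/W
Q = ΔT/ΣR = (98 K − 294.5 K)/8.262 = -23.8 W
(Negative Q ⇒ heat flows inward; heat gain = 23.8 W.)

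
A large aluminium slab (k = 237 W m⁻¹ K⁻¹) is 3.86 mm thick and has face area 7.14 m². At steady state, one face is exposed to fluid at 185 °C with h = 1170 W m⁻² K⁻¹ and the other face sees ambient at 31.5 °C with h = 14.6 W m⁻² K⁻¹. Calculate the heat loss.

Q = 15.8 kW

Series thermal resistances, inner to outer:
  R_conv,in = 1/(hA) = 1/(1170·7.14) = 1.197×10^-4 K/W
  R_aluminium = L/(kA) = 0.00386/(237·7.14) = 2.281×10^-6 K/W
  R_conv,out = 1/(hA) = 1/(14.6·7.14) = 0.009593 K/W
ΣR = 1.197×10^-4 + 2.281×10^-6 + 0.009593 = 0.009715 K/W
Q = ΔT/ΣR = (185 °C − 31.5 °C)/0.009715 = 15800 W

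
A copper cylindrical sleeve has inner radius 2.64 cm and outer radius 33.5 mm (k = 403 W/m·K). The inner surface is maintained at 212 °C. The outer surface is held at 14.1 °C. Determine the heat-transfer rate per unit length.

Q' = 2100 kW/m

Q' = 2πk·ΔT/ln(r₂/r₁) = 2π × 403 × 197.9 / ln(0.0335/0.0264) = 2.10×10^6 W/m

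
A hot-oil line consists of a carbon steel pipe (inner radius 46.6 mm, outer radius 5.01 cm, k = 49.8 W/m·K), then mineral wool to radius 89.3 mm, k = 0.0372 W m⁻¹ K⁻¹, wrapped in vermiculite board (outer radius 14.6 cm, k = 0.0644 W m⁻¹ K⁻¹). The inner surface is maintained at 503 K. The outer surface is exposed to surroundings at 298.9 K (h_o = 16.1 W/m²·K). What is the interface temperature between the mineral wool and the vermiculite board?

T = 368.6 K

Resistance network (inner→outer):
  R'_carbon steel = ln(0.0501/0.0466)/(2πk) = 0.07242/(2π·49.8) = 2.314×10^-4 m·K/W
  R'_mineral wool = ln(0.0893/0.0501)/(2πk) = 0.5780/(2π·0.0372) = 2.473 m·K/W
  R'_vermiculite board = ln(0.146/0.0893)/(2πk) = 0.4916/(2π·0.0644) = 1.215 m·K/W
  R'_conv,out = 1/(2πr h) = 1/(2π·0.146·16.1) = 0.06771 m·K/W
ΣR = 2.314×10^-4 + 2.473 + 1.215 + 0.06771 = 3.756 m·K/W
Q' = ΔT/ΣR = (503 K − 298.9 K)/3.756 = 54.34 W/m
From the inner boundary to the mineral wool/vermiculite board interface, ΣR_partial = 2.473 m·K/W.
T_interface = T_in − Q'·ΣR_partial = 503 K − (54.34)(2.473) = 368.6 K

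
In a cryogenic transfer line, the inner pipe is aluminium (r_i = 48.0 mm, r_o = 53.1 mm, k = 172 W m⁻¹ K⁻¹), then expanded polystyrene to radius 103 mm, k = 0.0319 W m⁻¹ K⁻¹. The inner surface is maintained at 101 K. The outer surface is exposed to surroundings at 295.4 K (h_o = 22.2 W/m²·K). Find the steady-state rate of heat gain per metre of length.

Resistance network (inner→outer):
  R'_aluminium = ln(0.0531/0.0480)/(2πk) = 0.1010/(2π·172) = 9.343×10^-5 m·K/W
  R'_expanded polystyrene = ln(0.103/0.0531)/(2πk) = 0.6626/(2π·0.0319) = 3.306 m·K/W
  R'_conv,out = 1/(2πr h) = 1/(2π·0.103·22.2) = 0.06960 m·K/W
ΣR = 9.343×10^-5 + 3.306 + 0.06960 = 3.376 m·K/W
Q' = ΔT/ΣR = (101 K − 295.4 K)/3.376 = -57.6 W/m
(Negative Q' ⇒ heat flows inward; heat gain = 57.6 W/m.)

Q' = 57.6 W/m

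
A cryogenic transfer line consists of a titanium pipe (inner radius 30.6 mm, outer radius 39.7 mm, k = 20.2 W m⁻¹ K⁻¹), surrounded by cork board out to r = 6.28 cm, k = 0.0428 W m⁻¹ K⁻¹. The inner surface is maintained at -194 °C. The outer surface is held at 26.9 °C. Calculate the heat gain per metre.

Q' = 129 W/m

Series thermal resistances, inner to outer:
  R'_titanium = ln(0.0397/0.0306)/(2πk) = 0.2604/(2π·20.2) = 0.002051 m·K/W
  R'_cork board = ln(0.0628/0.0397)/(2πk) = 0.4586/(2π·0.0428) = 1.705 m·K/W
ΣR = 0.002051 + 1.705 = 1.707 m·K/W
Q' = ΔT/ΣR = (-194 °C − 26.9 °C)/1.707 = -129 W/m
(Negative Q' ⇒ heat flows inward; heat gain = 129 W/m.)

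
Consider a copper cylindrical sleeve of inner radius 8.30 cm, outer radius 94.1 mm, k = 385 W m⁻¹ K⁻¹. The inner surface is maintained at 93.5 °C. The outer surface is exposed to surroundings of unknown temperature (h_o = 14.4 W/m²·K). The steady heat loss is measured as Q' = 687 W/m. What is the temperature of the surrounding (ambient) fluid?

T_out = 12.8 °C

Series resistances:
  R'_copper = ln(0.0941/0.0830)/(2πk) = 0.1255/(2π·385) = 5.189×10^-5 m·K/W
  R'_conv,out = 1/(2πr h) = 1/(2π·0.0941·14.4) = 0.1175 m·K/W
ΣR = 0.1175 m·K/W
ΔT = Q'·ΣR = 687 × 0.1175 = 80.72 K
Heat flows outward, so T_out = T_in − ΔT = 93.5 − 80.72 = 12.8 °C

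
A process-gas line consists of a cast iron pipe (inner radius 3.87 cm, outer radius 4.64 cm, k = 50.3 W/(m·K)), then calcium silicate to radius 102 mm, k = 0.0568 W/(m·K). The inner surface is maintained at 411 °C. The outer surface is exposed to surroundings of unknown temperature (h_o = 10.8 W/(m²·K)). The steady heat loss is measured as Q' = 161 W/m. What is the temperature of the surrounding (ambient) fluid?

T_out = 32.3 °C

Sum the resistances:
  R'_cast iron = ln(0.0464/0.0387)/(2πk) = 0.1815/(2π·50.3) = 5.742×10^-4 m·K/W
  R'_calcium silicate = ln(0.102/0.0464)/(2πk) = 0.7877/(2π·0.0568) = 2.207 m·K/W
  R'_conv,out = 1/(2πr h) = 1/(2π·0.102·10.8) = 0.1445 m·K/W
ΣR = 2.352 m·K/W
ΔT = Q'·ΣR = 161 × 2.352 = 378.7 K
Heat flows outward, so T_out = T_in − ΔT = 411 − 378.7 = 32.3 °C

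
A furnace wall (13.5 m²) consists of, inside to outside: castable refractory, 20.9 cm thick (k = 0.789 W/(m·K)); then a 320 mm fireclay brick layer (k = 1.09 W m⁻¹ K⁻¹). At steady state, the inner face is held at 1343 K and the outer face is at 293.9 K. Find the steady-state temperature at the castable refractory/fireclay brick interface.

Resistance network (inner→outer):
  R_castable refractory = L/(kA) = 0.209/(0.789·13.5) = 0.01962 K/W
  R_fireclay brick = L/(kA) = 0.320/(1.09·13.5) = 0.02175 K/W
ΣR = 0.01962 + 0.02175 = 0.04137 K/W
Q = ΔT/ΣR = (1343 K − 293.9 K)/0.04137 = 25360 W
From the inner boundary to the castable refractory/fireclay brick interface, ΣR_partial = 0.01962 K/W.
T_interface = T_in − Q·ΣR_partial = 1343 K − (25360)(0.01962) = 845 K

T = 845 K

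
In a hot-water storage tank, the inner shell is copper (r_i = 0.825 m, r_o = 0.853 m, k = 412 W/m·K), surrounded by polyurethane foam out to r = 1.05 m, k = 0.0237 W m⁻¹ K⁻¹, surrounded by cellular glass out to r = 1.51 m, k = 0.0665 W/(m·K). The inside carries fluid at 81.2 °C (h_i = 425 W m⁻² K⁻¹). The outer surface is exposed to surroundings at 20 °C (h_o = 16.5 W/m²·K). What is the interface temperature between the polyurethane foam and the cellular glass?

T = 39.6 °C

Resistance network (inner→outer):
  R_conv,in = 1/(4πr²h) = 1/(4π·0.825²·425) = 2.751×10^-4 K/W
  R_copper = (1/0.825 − 1/0.853)/(4πk) = 0.03979/(4π·412) = 7.685×10^-6 K/W
  R_polyurethane foam = (1/0.853 − 1/1.05)/(4πk) = 0.2200/(4π·0.0237) = 0.7385 K/W
  R_cellular glass = (1/1.05 − 1/1.51)/(4πk) = 0.2901/(4π·0.0665) = 0.3472 K/W
  R_conv,out = 1/(4πr²h) = 1/(4π·1.51²·16.5) = 0.002115 K/W
ΣR = 2.751×10^-4 + 7.685×10^-6 + 0.7385 + 0.3472 + 0.002115 = 1.088 K/W
Q = ΔT/ΣR = (81.2 °C − 20 °C)/1.088 = 56.25 W
From the inner boundary to the polyurethane foam/cellular glass interface, ΣR_partial = 0.7388 K/W.
T_interface = T_in − Q·ΣR_partial = 81.2 °C − (56.25)(0.7388) = 39.6 °C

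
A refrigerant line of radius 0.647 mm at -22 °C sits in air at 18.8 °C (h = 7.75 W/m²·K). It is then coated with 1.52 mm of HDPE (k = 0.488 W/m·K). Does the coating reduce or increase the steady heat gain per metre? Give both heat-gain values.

increases: 1.29 → 4.13 W/m

Critical radius for a cylinder: r_cr = k/h = 0.0630 m = 6.30 cm.
Outer radius after coating: r₂ = 6.47×10^-4 + 0.00152 = 0.002167 m.
Since r₁ < r_cr and r₂ ≤ r_cr, the coating moves toward the maximum at r_cr — heat gain rises.
Bare: R = 1/(2πr₁h) = 31.74 m·K/W; Q = 40.8/31.74 = 1.29 W/m.
Coated: R = R_cond + R_conv = 9.871 m·K/W; Q = 40.8/9.871 = 4.13 W/m.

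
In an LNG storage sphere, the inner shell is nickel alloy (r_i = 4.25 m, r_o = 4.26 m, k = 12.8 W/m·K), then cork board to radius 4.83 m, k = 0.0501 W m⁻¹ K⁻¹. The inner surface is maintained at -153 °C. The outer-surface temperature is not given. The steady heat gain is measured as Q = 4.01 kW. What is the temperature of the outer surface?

T_out = 23.5 °C

Sum the resistances:
  R_nickel alloy = (1/4.25 − 1/4.26)/(4πk) = 5.523×10^-4/(4π·12.8) = 3.434×10^-6 K/W
  R_cork board = (1/4.26 − 1/4.83)/(4πk) = 0.02770/(4π·0.0501) = 0.04400 K/W
ΣR = 0.04401 K/W
ΔT = Q·ΣR = 4010 × 0.04401 = 176.5 K
Heat flows inward, so T_out = T_in + ΔT = -153 + 176.5 = 23.5 °C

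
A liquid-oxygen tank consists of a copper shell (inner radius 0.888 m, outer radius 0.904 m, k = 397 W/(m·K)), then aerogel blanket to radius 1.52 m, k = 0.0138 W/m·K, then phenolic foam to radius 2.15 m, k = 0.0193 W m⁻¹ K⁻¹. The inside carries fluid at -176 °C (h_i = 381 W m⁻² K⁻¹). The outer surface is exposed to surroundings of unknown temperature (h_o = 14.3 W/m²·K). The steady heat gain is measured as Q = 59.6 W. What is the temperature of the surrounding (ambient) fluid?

T_out = 25.5 °C

Sum the resistances:
  R_conv,in = 1/(4πr²h) = 1/(4π·0.888²·381) = 2.649×10^-4 K/W
  R_copper = (1/0.888 − 1/0.904)/(4πk) = 0.01993/(4π·397) = 3.995×10^-6 K/W
  R_aerogel blanket = (1/0.904 − 1/1.52)/(4πk) = 0.4483/(4π·0.0138) = 2.585 K/W
  R_phenolic foam = (1/1.52 − 1/2.15)/(4πk) = 0.1928/(4π·0.0193) = 0.7949 K/W
  R_conv,out = 1/(4πr²h) = 1/(4π·2.15²·14.3) = 0.001204 K/W
ΣR = 3.381 K/W
ΔT = Q·ΣR = 59.6 × 3.381 = 201.5 K
Heat flows inward, so T_out = T_in + ΔT = -176 + 201.5 = 25.5 °C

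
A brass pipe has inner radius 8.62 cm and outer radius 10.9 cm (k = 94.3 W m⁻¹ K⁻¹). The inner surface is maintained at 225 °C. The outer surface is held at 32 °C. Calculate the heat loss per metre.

Q' = 487 kW/m

Q' = 2πk·ΔT/ln(r₂/r₁) = 2π × 94.3 × 193 / ln(0.109/0.0862) = 4.87×10^5 W/m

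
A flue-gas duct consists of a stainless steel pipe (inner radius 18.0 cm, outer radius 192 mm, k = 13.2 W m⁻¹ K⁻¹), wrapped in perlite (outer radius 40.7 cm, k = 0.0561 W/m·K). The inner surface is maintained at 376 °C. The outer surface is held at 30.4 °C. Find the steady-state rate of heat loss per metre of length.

Q' = 162 W/m

Resistance network (inner→outer):
  R'_stainless steel = ln(0.192/0.180)/(2πk) = 0.06454/(2π·13.2) = 7.782×10^-4 m·K/W
  R'_perlite = ln(0.407/0.192)/(2πk) = 0.7513/(2π·0.0561) = 2.131 m·K/W
ΣR = 7.782×10^-4 + 2.131 = 2.132 m·K/W
Q' = ΔT/ΣR = (376 °C − 30.4 °C)/2.132 = 162 W/m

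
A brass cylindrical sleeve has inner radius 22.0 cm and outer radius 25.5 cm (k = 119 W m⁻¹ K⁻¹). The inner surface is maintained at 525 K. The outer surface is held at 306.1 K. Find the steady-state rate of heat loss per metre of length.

Q' = 2πk·ΔT/ln(r₂/r₁) = 2π × 119 × 218.9 / ln(0.255/0.220) = 1.11×10^6 W/m

Q' = 1110 kW/m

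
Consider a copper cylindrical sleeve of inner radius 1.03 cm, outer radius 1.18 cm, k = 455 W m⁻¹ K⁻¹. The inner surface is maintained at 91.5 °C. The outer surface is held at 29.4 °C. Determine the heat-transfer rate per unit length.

Q' = 1310 kW/m

Q' = 2πk·ΔT/ln(r₂/r₁) = 2π × 455 × 62.1 / ln(0.0118/0.0103) = 1.31×10^6 W/m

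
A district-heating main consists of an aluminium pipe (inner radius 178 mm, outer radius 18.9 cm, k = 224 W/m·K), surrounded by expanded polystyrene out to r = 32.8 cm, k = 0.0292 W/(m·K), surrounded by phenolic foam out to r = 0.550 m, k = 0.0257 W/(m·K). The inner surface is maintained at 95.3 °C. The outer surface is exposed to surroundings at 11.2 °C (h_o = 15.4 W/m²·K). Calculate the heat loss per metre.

Q' = 13.5 W/m

Series thermal resistances, inner to outer:
  R'_aluminium = ln(0.189/0.178)/(2πk) = 0.05996/(2π·224) = 4.260×10^-5 m·K/W
  R'_expanded polystyrene = ln(0.328/0.189)/(2πk) = 0.5513/(2π·0.0292) = 3.005 m·K/W
  R'_phenolic foam = ln(0.550/0.328)/(2πk) = 0.5169/(2π·0.0257) = 3.201 m·K/W
  R'_conv,out = 1/(2πr h) = 1/(2π·0.550·15.4) = 0.01879 m·K/W
ΣR = 4.260×10^-5 + 3.005 + 3.201 + 0.01879 = 6.225 m·K/W
Q' = ΔT/ΣR = (95.3 °C − 11.2 °C)/6.225 = 13.5 W/m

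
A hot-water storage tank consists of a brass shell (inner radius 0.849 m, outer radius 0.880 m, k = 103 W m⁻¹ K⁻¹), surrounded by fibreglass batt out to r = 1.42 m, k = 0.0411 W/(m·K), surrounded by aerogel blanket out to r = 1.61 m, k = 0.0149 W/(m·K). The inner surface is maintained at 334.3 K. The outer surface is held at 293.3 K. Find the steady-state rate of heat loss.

Series thermal resistances, inner to outer:
  R_brass = (1/0.849 − 1/0.880)/(4πk) = 0.04149/(4π·103) = 3.206×10^-5 K/W
  R_fibreglass batt = (1/0.880 − 1/1.42)/(4πk) = 0.4321/(4π·0.0411) = 0.8367 K/W
  R_aerogel blanket = (1/1.42 − 1/1.61)/(4πk) = 0.08311/(4π·0.0149) = 0.4439 K/W
ΣR = 3.206×10^-5 + 0.8367 + 0.4439 = 1.281 K/W
Q = ΔT/ΣR = (334.3 K − 293.3 K)/1.281 = 32.0 W

Q = 32.0 W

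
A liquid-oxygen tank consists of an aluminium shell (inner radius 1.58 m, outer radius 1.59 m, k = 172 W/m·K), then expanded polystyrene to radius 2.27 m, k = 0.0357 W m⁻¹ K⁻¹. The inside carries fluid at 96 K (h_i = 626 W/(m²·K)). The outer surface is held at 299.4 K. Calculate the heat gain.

Q = 484 W

Series thermal resistances, inner to outer:
  R_conv,in = 1/(4πr²h) = 1/(4π·1.58²·626) = 5.092×10^-5 K/W
  R_aluminium = (1/1.58 − 1/1.59)/(4πk) = 0.003981/(4π·172) = 1.842×10^-6 K/W
  R_expanded polystyrene = (1/1.59 − 1/2.27)/(4πk) = 0.1884/(4π·0.0357) = 0.4200 K/W
ΣR = 5.092×10^-5 + 1.842×10^-6 + 0.4200 = 0.4201 K/W
Q = ΔT/ΣR = (96 K − 299.4 K)/0.4201 = -484 W
(Negative Q ⇒ heat flows inward; heat gain = 484 W.)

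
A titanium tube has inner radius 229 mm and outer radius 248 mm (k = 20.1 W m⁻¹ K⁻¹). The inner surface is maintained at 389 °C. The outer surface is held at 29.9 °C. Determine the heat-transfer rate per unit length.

Q' = 569 kW/m

Q' = 2πk·ΔT/ln(r₂/r₁) = 2π × 20.1 × 359.1 / ln(0.248/0.229) = 5.69×10^5 W/m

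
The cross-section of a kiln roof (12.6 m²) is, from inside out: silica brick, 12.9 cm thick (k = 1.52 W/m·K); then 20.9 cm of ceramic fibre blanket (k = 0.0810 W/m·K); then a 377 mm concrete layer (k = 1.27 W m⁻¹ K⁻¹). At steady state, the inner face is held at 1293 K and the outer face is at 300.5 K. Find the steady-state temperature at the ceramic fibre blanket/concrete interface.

T = 400 K

Treat each layer as a resistance in series:
  R_silica brick = L/(kA) = 0.129/(1.52·12.6) = 0.006736 K/W
  R_ceramic fibre blanket = L/(kA) = 0.209/(0.0810·12.6) = 0.2048 K/W
  R_concrete = L/(kA) = 0.377/(1.27·12.6) = 0.02356 K/W
ΣR = 0.006736 + 0.2048 + 0.02356 = 0.2351 K/W
Q = ΔT/ΣR = (1293 K − 300.5 K)/0.2351 = 4222 W
From the inner boundary to the ceramic fibre blanket/concrete interface, ΣR_partial = 0.2115 K/W.
T_interface = T_in − Q·ΣR_partial = 1293 K − (4222)(0.2115) = 400 K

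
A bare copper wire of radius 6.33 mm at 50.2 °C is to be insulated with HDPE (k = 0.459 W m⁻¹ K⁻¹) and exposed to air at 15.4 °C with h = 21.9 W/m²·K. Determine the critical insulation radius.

For a cylinder, r_cr = k_ins/h = 0.459/21.9 = 0.0210 m = 2.10 cm

r_cr = 2.10 cm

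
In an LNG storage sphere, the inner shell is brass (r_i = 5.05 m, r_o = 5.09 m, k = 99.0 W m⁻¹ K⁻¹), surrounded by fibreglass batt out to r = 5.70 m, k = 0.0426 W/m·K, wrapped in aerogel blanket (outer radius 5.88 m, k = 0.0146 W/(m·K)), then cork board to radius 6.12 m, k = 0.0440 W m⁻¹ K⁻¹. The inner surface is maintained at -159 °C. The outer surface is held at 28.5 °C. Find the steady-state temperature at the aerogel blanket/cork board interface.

T = 0.4 °C

Series thermal resistances, inner to outer:
  R_brass = (1/5.05 − 1/5.09)/(4πk) = 0.001556/(4π·99.0) = 1.251×10^-6 K/W
  R_fibreglass batt = (1/5.09 − 1/5.70)/(4πk) = 0.02103/(4π·0.0426) = 0.03928 K/W
  R_aerogel blanket = (1/5.70 − 1/5.88)/(4πk) = 0.005371/(4π·0.0146) = 0.02927 K/W
  R_cork board = (1/5.88 − 1/6.12)/(4πk) = 0.006669/(4π·0.0440) = 0.01206 K/W
ΣR = 1.251×10^-6 + 0.03928 + 0.02927 + 0.01206 = 0.08061 K/W
Q = ΔT/ΣR = (-159 °C − 28.5 °C)/0.08061 = -2326 W
From the inner boundary to the aerogel blanket/cork board interface, ΣR_partial = 0.06855 K/W.
T_interface = T_in − Q·ΣR_partial = -159 °C − (-2326)(0.06855) = 0.4 °C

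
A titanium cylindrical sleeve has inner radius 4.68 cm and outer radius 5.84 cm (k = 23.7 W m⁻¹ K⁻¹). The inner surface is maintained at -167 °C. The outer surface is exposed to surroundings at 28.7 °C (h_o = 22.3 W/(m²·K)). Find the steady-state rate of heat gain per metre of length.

Treat each layer as a resistance in series:
  R'_titanium = ln(0.0584/0.0468)/(2πk) = 0.2214/(2π·23.7) = 0.001487 m·K/W
  R'_conv,out = 1/(2πr h) = 1/(2π·0.0584·22.3) = 0.1222 m·K/W
ΣR = 0.001487 + 0.1222 = 0.1237 m·K/W
Q' = ΔT/ΣR = (-167 °C − 28.7 °C)/0.1237 = -1580 W/m
(Negative Q' ⇒ heat flows inward; heat gain = 1580 W/m.)

Q' = 1580 W/m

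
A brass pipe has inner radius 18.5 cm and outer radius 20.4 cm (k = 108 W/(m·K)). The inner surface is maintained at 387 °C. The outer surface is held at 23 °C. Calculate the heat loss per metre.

Q' = 2πk·ΔT/ln(r₂/r₁) = 2π × 108 × 364 / ln(0.204/0.185) = 2.53×10^6 W/m

Q' = 2.53×10^6 W/m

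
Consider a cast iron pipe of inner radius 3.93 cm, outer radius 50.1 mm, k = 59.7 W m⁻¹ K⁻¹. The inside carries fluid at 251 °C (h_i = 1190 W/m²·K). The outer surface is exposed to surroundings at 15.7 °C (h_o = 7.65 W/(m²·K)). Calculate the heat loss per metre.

Treat each layer as a resistance in series:
  R'_conv,in = 1/(2πr h) = 1/(2π·0.0393·1190) = 0.003403 m·K/W
  R'_cast iron = ln(0.0501/0.0393)/(2πk) = 0.2428/(2π·59.7) = 6.473×10^-4 m·K/W
  R'_conv,out = 1/(2πr h) = 1/(2π·0.0501·7.65) = 0.4153 m·K/W
ΣR = 0.003403 + 6.473×10^-4 + 0.4153 = 0.4194 m·K/W
Q' = ΔT/ΣR = (251 °C − 15.7 °C)/0.4194 = 561 W/m

Q' = 561 W/m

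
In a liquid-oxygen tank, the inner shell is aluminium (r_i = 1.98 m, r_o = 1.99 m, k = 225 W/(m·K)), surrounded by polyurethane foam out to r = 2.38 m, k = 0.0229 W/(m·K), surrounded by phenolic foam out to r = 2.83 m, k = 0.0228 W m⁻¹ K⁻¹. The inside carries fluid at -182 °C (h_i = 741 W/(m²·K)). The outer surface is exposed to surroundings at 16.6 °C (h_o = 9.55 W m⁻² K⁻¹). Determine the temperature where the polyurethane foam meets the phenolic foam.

T = -72.8 °C

Resistance network (inner→outer):
  R_conv,in = 1/(4πr²h) = 1/(4π·1.98²·741) = 2.739×10^-5 K/W
  R_aluminium = (1/1.98 − 1/1.99)/(4πk) = 0.002538/(4π·225) = 8.976×10^-7 K/W
  R_polyurethane foam = (1/1.99 − 1/2.38)/(4πk) = 0.08234/(4π·0.0229) = 0.2861 K/W
  R_phenolic foam = (1/2.38 − 1/2.83)/(4πk) = 0.06681/(4π·0.0228) = 0.2332 K/W
  R_conv,out = 1/(4πr²h) = 1/(4π·2.83²·9.55) = 0.001040 K/W
ΣR = 2.739×10^-5 + 8.976×10^-7 + 0.2861 + 0.2332 + 0.001040 = 0.5204 K/W
Q = ΔT/ΣR = (-182 °C − 16.6 °C)/0.5204 = -381.6 W
From the inner boundary to the polyurethane foam/phenolic foam interface, ΣR_partial = 0.2861 K/W.
T_interface = T_in − Q·ΣR_partial = -182 °C − (-381.6)(0.2861) = -72.8 °C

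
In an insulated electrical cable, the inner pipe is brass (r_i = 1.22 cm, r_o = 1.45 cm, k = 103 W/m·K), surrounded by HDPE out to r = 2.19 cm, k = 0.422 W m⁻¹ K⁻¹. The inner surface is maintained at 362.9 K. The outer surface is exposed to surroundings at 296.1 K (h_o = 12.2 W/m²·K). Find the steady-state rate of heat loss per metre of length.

Q' = 88.9 W/m

Series thermal resistances, inner to outer:
  R'_brass = ln(0.0145/0.0122)/(2πk) = 0.1727/(2π·103) = 2.669×10^-4 m·K/W
  R'_HDPE = ln(0.0219/0.0145)/(2πk) = 0.4123/(2π·0.422) = 0.1555 m·K/W
  R'_conv,out = 1/(2πr h) = 1/(2π·0.0219·12.2) = 0.5957 m·K/W
ΣR = 2.669×10^-4 + 0.1555 + 0.5957 = 0.7515 m·K/W
Q' = ΔT/ΣR = (362.9 K − 296.1 K)/0.7515 = 88.9 W/m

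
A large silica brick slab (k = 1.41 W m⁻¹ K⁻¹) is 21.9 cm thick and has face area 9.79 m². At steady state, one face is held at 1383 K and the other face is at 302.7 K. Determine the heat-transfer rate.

Q = kA·ΔT/L = 1.41 × 9.79 × |1383 K − 302.7 K| / 0.219 = 68100 W

Q = 68100 W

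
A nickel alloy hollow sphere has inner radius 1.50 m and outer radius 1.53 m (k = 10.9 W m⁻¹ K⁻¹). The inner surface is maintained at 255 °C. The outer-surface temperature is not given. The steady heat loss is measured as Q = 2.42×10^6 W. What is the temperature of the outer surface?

T_out = 24.1 °C

Series resistances:
  R_nickel alloy = (1/1.50 − 1/1.53)/(4πk) = 0.01307/(4π·10.9) = 9.543×10^-5 K/W
ΣR = 9.543×10^-5 K/W
ΔT = Q·ΣR = 2.42×10^6 × 9.543×10^-5 = 230.9 K
Heat flows outward, so T_out = T_in − ΔT = 255 − 230.9 = 24.1 °C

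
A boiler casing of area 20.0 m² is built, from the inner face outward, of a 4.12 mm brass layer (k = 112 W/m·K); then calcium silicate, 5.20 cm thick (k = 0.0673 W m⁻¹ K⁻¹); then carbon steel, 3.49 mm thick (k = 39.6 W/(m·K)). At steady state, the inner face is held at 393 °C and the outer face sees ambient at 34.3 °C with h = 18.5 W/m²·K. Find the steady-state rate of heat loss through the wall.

Treat each layer as a resistance in series:
  R_brass = L/(kA) = 0.00412/(112·20.0) = 1.839×10^-6 K/W
  R_calcium silicate = L/(kA) = 0.0520/(0.0673·20.0) = 0.03863 K/W
  R_carbon steel = L/(kA) = 0.00349/(39.6·20.0) = 4.407×10^-6 K/W
  R_conv,out = 1/(hA) = 1/(18.5·20.0) = 0.002703 K/W
ΣR = 1.839×10^-6 + 0.03863 + 4.407×10^-6 + 0.002703 = 0.04134 K/W
Q = ΔT/ΣR = (393 °C − 34.3 °C)/0.04134 = 8680 W

Q = 8.68 kW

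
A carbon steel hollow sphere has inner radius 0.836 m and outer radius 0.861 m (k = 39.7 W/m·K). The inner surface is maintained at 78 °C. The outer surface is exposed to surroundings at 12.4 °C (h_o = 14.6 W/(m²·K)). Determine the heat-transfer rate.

Q = 8840 W

Resistance network (inner→outer):
  R_carbon steel = (1/0.836 − 1/0.861)/(4πk) = 0.03473/(4π·39.7) = 6.962×10^-5 K/W
  R_conv,out = 1/(4πr²h) = 1/(4π·0.861²·14.6) = 0.007352 K/W
ΣR = 6.962×10^-5 + 0.007352 = 0.007422 K/W
Q = ΔT/ΣR = (78 °C − 12.4 °C)/0.007422 = 8840 W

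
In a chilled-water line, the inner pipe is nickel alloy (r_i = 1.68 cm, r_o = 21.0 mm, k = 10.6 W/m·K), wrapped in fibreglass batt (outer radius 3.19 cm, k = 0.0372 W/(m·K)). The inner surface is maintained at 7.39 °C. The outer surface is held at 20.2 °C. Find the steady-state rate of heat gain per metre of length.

Q' = 7.15 W/m

Treat each layer as a resistance in series:
  R'_nickel alloy = ln(0.0210/0.0168)/(2πk) = 0.2231/(2π·10.6) = 0.003350 m·K/W
  R'_fibreglass batt = ln(0.0319/0.0210)/(2πk) = 0.4181/(2π·0.0372) = 1.789 m·K/W
ΣR = 0.003350 + 1.789 = 1.792 m·K/W
Q' = ΔT/ΣR = (7.39 °C − 20.2 °C)/1.792 = -7.15 W/m
(Negative Q' ⇒ heat flows inward; heat gain = 7.15 W/m.)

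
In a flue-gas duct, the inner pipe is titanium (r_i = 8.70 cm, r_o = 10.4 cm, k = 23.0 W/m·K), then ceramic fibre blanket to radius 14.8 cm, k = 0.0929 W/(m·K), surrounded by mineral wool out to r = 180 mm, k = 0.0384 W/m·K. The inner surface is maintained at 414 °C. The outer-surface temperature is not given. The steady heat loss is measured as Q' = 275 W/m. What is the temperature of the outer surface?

Series resistances:
  R'_titanium = ln(0.104/0.0870)/(2πk) = 0.1785/(2π·23.0) = 0.001235 m·K/W
  R'_ceramic fibre blanket = ln(0.148/0.104)/(2πk) = 0.3528/(2π·0.0929) = 0.6044 m·K/W
  R'_mineral wool = ln(0.180/0.148)/(2πk) = 0.1957/(2π·0.0384) = 0.8113 m·K/W
ΣR = 1.417 m·K/W
ΔT = Q'·ΣR = 275 × 1.417 = 389.7 K
Heat flows outward, so T_out = T_in − ΔT = 414 − 389.7 = 24.3 °C

T_out = 24.3 °C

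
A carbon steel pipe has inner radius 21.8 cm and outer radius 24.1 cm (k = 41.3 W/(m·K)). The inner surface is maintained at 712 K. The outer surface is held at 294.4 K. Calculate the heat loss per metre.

Q' = 2πk·ΔT/ln(r₂/r₁) = 2π × 41.3 × 417.6 / ln(0.241/0.218) = 1.08×10^6 W/m

Q' = 1080 kW/m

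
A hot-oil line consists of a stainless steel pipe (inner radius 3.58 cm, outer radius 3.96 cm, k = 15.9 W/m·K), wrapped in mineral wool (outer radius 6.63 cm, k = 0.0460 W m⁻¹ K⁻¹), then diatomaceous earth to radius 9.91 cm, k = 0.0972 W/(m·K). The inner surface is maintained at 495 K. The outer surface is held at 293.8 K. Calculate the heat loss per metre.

Treat each layer as a resistance in series:
  R'_stainless steel = ln(0.0396/0.0358)/(2πk) = 0.1009/(2π·15.9) = 0.001010 m·K/W
  R'_mineral wool = ln(0.0663/0.0396)/(2πk) = 0.5154/(2π·0.0460) = 1.783 m·K/W
  R'_diatomaceous earth = ln(0.0991/0.0663)/(2πk) = 0.4019/(2π·0.0972) = 0.6581 m·K/W
ΣR = 0.001010 + 1.783 + 0.6581 = 2.442 m·K/W
Q' = ΔT/ΣR = (495 K − 293.8 K)/2.442 = 82.4 W/m

Q' = 82.4 W/m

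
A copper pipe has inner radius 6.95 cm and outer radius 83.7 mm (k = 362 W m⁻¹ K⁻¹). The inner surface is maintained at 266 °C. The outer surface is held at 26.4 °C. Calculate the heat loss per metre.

Q' = 2930 kW/m

Q' = 2πk·ΔT/ln(r₂/r₁) = 2π × 362 × 239.6 / ln(0.0837/0.0695) = 2.93×10^6 W/m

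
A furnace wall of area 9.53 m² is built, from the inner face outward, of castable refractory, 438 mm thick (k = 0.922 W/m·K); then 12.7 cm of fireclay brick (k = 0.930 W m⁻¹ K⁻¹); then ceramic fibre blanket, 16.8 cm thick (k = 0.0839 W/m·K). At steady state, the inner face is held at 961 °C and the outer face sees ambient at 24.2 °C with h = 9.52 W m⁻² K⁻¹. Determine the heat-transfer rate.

Q = 3.28 kW

Treat each layer as a resistance in series:
  R_castable refractory = L/(kA) = 0.438/(0.922·9.53) = 0.04985 K/W
  R_fireclay brick = L/(kA) = 0.127/(0.930·9.53) = 0.01433 K/W
  R_ceramic fibre blanket = L/(kA) = 0.168/(0.0839·9.53) = 0.2101 K/W
  R_conv,out = 1/(hA) = 1/(9.52·9.53) = 0.01102 K/W
ΣR = 0.04985 + 0.01433 + 0.2101 + 0.01102 = 0.2853 K/W
Q = ΔT/ΣR = (961 °C − 24.2 °C)/0.2853 = 3280 W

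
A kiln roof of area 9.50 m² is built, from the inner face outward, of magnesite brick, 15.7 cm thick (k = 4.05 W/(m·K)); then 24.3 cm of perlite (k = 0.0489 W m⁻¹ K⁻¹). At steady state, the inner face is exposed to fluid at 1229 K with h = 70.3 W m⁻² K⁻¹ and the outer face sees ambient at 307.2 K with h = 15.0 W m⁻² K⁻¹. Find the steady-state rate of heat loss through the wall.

Treat each layer as a resistance in series:
  R_conv,in = 1/(hA) = 1/(70.3·9.50) = 0.001497 K/W
  R_magnesite brick = L/(kA) = 0.157/(4.05·9.50) = 0.004081 K/W
  R_perlite = L/(kA) = 0.243/(0.0489·9.50) = 0.5231 K/W
  R_conv,out = 1/(hA) = 1/(15.0·9.50) = 0.007018 K/W
ΣR = 0.001497 + 0.004081 + 0.5231 + 0.007018 = 0.5357 K/W
Q = ΔT/ΣR = (1229 K − 307.2 K)/0.5357 = 1720 W

Q = 1720 W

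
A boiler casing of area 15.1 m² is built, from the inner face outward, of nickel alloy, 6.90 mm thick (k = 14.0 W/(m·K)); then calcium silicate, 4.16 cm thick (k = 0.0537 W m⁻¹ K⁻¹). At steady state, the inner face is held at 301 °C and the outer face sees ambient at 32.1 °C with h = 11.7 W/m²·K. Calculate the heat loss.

Treat each layer as a resistance in series:
  R_nickel alloy = L/(kA) = 0.00690/(14.0·15.1) = 3.264×10^-5 K/W
  R_calcium silicate = L/(kA) = 0.0416/(0.0537·15.1) = 0.05130 K/W
  R_conv,out = 1/(hA) = 1/(11.7·15.1) = 0.005660 K/W
ΣR = 3.264×10^-5 + 0.05130 + 0.005660 = 0.05699 K/W
Q = ΔT/ΣR = (301 °C − 32.1 °C)/0.05699 = 4720 W

Q = 4720 W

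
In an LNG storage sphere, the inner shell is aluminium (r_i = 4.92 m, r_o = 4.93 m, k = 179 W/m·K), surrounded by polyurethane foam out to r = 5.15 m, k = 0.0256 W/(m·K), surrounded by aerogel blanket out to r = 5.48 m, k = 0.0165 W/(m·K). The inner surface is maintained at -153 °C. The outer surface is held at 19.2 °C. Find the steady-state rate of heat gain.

Q = 2070 W

Resistance network (inner→outer):
  R_aluminium = (1/4.92 − 1/4.93)/(4πk) = 4.123×10^-4/(4π·179) = 1.833×10^-7 K/W
  R_polyurethane foam = (1/4.93 − 1/5.15)/(4πk) = 0.008665/(4π·0.0256) = 0.02694 K/W
  R_aerogel blanket = (1/5.15 − 1/5.48)/(4πk) = 0.01169/(4π·0.0165) = 0.05639 K/W
ΣR = 1.833×10^-7 + 0.02694 + 0.05639 = 0.08333 K/W
Q = ΔT/ΣR = (-153 °C − 19.2 °C)/0.08333 = -2070 W
(Negative Q ⇒ heat flows inward; heat gain = 2070 W.)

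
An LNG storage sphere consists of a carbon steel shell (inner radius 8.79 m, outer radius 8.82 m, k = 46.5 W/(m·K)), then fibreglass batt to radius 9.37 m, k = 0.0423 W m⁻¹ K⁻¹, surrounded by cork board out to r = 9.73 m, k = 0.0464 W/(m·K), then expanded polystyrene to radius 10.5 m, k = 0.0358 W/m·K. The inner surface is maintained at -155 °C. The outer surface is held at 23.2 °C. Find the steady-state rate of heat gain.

Series thermal resistances, inner to outer:
  R_carbon steel = (1/8.79 − 1/8.82)/(4πk) = 3.870×10^-4/(4π·46.5) = 6.622×10^-7 K/W
  R_fibreglass batt = (1/8.82 − 1/9.37)/(4πk) = 0.006655/(4π·0.0423) = 0.01252 K/W
  R_cork board = (1/9.37 − 1/9.73)/(4πk) = 0.003949/(4π·0.0464) = 0.006772 K/W
  R_expanded polystyrene = (1/9.73 − 1/10.5)/(4πk) = 0.007537/(4π·0.0358) = 0.01675 K/W
ΣR = 6.622×10^-7 + 0.01252 + 0.006772 + 0.01675 = 0.03604 K/W
Q = ΔT/ΣR = (-155 °C − 23.2 °C)/0.03604 = -4940 W
(Negative Q ⇒ heat flows inward; heat gain = 4940 W.)

Q = 4940 W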